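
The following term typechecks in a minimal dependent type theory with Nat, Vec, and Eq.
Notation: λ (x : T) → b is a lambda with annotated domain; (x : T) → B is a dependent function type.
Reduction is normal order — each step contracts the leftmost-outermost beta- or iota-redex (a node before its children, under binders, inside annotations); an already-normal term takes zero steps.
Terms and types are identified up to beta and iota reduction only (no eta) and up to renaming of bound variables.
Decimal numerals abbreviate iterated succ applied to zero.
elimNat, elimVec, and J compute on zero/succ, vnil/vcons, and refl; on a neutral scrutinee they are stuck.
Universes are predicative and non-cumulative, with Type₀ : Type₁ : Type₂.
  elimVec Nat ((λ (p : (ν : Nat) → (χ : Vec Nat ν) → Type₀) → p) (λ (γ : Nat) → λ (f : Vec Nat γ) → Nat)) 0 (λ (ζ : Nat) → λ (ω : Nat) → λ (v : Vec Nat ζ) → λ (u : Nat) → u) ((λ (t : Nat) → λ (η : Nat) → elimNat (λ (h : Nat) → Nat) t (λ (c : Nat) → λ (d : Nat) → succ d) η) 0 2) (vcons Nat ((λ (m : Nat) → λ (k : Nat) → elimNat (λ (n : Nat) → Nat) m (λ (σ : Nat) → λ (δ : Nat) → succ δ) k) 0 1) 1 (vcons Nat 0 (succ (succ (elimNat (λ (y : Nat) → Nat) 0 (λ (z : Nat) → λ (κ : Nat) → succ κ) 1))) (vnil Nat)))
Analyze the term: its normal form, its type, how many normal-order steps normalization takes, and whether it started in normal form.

resulting normal form:
  0
the term's type:
  Nat
reduction steps (normal order): 11
term was already normal: no
first contracted redex: an elimVec iota-redex


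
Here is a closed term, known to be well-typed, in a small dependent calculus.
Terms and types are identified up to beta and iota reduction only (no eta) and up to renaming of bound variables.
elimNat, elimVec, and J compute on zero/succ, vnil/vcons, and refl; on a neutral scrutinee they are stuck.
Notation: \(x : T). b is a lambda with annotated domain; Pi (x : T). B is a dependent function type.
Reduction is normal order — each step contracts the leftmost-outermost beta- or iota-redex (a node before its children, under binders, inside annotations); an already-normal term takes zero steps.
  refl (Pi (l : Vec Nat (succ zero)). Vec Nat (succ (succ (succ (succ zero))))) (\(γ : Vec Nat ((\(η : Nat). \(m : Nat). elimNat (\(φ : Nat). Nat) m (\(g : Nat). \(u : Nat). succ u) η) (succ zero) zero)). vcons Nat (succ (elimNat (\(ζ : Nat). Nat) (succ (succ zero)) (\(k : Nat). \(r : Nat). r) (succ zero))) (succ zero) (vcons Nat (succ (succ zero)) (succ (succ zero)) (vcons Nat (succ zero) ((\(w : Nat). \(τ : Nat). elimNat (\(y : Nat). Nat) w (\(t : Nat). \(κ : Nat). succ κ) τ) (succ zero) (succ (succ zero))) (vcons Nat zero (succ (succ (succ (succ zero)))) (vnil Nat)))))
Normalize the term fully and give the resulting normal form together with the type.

resulting normal form:
  refl (Pi (l : Vec Nat (succ zero)). Vec Nat (succ (succ (succ (succ zero))))) (\(γ : Vec Nat (succ zero)). vcons Nat (succ (succ (succ zero))) (succ zero) (vcons Nat (succ (succ zero)) (succ (succ zero)) (vcons Nat (succ zero) (succ (succ (succ zero))) (vcons Nat zero (succ (succ (succ (succ zero)))) (vnil Nat)))))
the term's type:
  Eq (Pi (l : Vec Nat (succ zero)). Vec Nat (succ (succ (succ (succ zero))))) (\(γ : Vec Nat (succ zero)). vcons Nat (succ (succ (succ zero))) (succ zero) (vcons Nat (succ (succ zero)) (succ (succ zero)) (vcons Nat (succ zero) (succ (succ (succ zero))) (vcons Nat zero (succ (succ (succ (succ zero)))) (vnil Nat))))) (\(η : Vec Nat (succ zero)). vcons Nat (succ (succ (succ zero))) (succ zero) (vcons Nat (succ (succ zero)) (succ (succ zero)) (vcons Nat (succ zero) (succ (succ (succ zero))) (vcons Nat zero (succ (succ (succ (succ zero)))) (vnil Nat)))))
observation: 19 normal-order steps separate the term from its normal form.


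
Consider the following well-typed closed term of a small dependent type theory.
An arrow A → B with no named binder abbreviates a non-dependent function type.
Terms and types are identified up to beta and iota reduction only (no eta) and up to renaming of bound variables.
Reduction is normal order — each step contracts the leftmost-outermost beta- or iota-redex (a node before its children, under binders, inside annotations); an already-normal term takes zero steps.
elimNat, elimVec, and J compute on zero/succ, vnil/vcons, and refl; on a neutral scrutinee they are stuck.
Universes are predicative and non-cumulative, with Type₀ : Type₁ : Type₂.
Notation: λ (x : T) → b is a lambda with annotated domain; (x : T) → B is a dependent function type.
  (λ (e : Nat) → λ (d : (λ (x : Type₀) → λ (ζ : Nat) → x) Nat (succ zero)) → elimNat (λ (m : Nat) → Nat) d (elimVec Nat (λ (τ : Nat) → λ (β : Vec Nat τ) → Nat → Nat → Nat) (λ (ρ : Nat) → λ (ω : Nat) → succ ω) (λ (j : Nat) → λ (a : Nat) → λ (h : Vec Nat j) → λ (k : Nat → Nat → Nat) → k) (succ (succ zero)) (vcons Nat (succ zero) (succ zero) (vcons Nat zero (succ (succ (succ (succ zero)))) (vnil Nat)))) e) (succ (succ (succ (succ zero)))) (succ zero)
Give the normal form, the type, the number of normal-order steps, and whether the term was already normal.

normal form:
  succ (succ (succ (succ (succ zero))))
type:
  Nat
reduction steps (normal order): 59
started in normal form: no
first redex: a beta-redex


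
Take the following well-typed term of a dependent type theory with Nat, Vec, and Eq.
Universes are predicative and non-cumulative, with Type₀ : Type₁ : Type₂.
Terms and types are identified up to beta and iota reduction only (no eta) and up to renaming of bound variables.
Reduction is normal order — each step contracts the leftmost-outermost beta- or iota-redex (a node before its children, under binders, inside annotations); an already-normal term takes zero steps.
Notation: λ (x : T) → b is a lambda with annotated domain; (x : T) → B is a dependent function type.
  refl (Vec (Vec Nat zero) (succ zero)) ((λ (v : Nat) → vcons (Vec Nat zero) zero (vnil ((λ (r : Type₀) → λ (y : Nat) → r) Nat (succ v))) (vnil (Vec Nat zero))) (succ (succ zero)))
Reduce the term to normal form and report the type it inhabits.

normal form:
  refl (Vec (Vec Nat zero) (succ zero)) (vcons (Vec Nat zero) zero (vnil Nat) (vnil (Vec Nat zero)))
type:
  Eq (Vec (Vec Nat zero) (succ zero)) (vcons (Vec Nat zero) zero (vnil Nat) (vnil (Vec Nat zero))) (vcons (Vec Nat zero) zero (vnil Nat) (vnil (Vec Nat zero)))


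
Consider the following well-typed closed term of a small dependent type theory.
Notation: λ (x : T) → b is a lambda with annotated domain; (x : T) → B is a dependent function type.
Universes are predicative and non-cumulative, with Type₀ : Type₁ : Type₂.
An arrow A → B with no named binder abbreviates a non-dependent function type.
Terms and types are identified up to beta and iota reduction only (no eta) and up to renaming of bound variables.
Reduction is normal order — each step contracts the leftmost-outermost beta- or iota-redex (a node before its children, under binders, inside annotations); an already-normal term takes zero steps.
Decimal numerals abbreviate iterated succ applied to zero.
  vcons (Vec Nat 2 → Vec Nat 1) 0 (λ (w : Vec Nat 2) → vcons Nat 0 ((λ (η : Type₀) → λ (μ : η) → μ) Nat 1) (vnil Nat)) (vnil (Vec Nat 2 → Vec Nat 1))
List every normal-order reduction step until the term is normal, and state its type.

normal-order reduction:
  vcons (Vec Nat 2 → Vec Nat 1) 0 (λ (w : Vec Nat 2) → vcons Nat 0 ((λ (η : Type₀) → λ (μ : η) → μ) Nat 1) (vnil Nat)) (vnil (Vec Nat 2 → Vec Nat 1))
  ~> vcons (Vec Nat 2 → Vec Nat 1) 0 (λ (w : Vec Nat 2) → vcons Nat 0 ((λ (η : Nat) → η) 1) (vnil Nat)) (vnil (Vec Nat 2 → Vec Nat 1))
  ~> vcons (Vec Nat 2 → Vec Nat 1) 0 (λ (w : Vec Nat 2) → vcons Nat 0 1 (vnil Nat)) (vnil (Vec Nat 2 → Vec Nat 1))
inferred type:
  Vec (Vec Nat 2 → Vec Nat 1) 1


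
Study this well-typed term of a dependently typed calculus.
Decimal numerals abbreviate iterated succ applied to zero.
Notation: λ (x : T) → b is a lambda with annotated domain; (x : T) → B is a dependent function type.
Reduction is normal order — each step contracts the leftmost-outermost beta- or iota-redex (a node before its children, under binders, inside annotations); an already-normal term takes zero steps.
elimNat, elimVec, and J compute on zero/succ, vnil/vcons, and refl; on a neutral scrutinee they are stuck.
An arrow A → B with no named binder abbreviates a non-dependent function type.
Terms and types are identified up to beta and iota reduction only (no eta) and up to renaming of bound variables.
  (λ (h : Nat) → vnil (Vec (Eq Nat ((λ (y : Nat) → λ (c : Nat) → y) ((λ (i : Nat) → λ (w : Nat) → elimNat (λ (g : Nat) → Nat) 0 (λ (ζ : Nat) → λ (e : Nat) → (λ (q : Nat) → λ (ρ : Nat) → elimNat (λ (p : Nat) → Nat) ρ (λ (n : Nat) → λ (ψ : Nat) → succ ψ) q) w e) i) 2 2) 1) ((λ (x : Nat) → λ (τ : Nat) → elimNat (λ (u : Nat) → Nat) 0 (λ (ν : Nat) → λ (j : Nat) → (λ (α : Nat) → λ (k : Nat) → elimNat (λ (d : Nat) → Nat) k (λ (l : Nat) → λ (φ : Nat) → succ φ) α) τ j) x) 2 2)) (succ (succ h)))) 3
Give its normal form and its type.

resulting normal form:
  vnil (Vec (Eq Nat 4 4) 5)
type:
  Vec (Vec (Eq Nat 4 4) 5) 0
observation: normalization takes exactly 57 steps under the normal-order strategy.


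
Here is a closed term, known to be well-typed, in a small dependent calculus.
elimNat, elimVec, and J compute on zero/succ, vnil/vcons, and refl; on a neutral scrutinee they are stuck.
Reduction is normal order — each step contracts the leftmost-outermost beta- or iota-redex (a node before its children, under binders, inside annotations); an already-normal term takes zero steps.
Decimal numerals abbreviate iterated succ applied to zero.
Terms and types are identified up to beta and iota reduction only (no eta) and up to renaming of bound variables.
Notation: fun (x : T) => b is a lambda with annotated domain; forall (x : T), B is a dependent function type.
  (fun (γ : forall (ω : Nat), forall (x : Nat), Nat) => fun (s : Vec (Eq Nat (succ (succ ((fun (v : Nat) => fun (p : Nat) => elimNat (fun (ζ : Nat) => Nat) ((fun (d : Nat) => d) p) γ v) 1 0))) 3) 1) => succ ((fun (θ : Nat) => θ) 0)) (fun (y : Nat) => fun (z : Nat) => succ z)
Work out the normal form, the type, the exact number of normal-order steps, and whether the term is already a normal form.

resulting normal form:
  fun (γ : Vec (Eq Nat 3 3) 1) => 1
inferred type:
  forall (γ : Vec (Eq Nat 3 3) 1), Nat
steps to reach normal form (normal order): 9
already normal: no
first redex: a beta-redex


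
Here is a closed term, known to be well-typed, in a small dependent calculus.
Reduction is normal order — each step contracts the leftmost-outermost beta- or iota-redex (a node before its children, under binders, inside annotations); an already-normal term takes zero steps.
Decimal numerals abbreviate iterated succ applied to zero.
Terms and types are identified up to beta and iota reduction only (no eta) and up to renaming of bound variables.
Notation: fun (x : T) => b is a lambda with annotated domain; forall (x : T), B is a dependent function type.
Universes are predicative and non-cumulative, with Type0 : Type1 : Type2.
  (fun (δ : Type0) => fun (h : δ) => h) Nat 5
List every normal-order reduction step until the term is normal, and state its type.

normal-order reduction:
  (fun (δ : Type0) => fun (h : δ) => h) Nat 5
  ~> (fun (δ : Nat) => δ) 5
  ~> 5
the term's type:
  Nat


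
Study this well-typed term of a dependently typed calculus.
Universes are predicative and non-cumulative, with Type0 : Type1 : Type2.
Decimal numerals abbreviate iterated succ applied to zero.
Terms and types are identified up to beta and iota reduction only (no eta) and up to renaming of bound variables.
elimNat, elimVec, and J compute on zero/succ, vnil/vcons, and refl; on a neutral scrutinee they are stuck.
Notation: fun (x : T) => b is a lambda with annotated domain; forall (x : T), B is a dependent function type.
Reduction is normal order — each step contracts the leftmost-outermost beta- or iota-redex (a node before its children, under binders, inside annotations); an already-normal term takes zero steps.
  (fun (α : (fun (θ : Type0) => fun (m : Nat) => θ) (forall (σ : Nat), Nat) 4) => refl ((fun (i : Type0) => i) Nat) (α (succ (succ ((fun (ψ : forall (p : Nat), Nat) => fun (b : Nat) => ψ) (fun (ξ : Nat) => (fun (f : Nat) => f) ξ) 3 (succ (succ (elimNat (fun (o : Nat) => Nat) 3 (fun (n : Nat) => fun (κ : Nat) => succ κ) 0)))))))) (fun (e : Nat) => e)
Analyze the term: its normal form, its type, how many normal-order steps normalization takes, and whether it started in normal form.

resulting normal form:
  refl Nat 7
type:
  Eq Nat 7 7
steps to reach normal form (normal order): 8
already normal: no
first contracted redex: a beta-redex


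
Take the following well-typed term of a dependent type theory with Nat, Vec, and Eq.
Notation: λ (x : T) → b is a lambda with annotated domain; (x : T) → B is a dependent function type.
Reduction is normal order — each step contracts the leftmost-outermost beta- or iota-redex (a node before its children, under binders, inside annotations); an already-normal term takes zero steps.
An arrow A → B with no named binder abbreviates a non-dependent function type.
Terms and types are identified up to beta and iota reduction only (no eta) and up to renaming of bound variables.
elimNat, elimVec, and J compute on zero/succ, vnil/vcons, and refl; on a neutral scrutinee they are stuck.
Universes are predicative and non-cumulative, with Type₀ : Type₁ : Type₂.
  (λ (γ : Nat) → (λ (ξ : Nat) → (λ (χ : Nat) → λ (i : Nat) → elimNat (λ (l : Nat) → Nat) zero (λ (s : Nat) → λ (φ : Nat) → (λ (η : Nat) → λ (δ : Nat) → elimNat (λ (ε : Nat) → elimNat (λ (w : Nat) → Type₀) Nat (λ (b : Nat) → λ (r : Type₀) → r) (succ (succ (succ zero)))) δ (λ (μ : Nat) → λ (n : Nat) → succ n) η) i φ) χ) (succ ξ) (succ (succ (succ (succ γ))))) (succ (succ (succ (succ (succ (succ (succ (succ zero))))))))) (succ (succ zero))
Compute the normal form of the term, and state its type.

normal form:
  succ (succ (succ (succ (succ (succ (succ (succ (succ (succ (succ (succ (succ (succ (succ (succ (succ (succ (succ (succ (succ (succ (succ (succ (succ (succ (succ (succ (succ (succ (succ (succ (succ (succ (succ (succ (succ (succ (succ (succ (succ (succ (succ (succ (succ (succ (succ (succ (succ (succ (succ (succ (succ (succ zero)))))))))))))))))))))))))))))))))))))))))))))))))))))
the term's type:
  Nat
observation: 221 normal-order steps separate the term from its normal form.


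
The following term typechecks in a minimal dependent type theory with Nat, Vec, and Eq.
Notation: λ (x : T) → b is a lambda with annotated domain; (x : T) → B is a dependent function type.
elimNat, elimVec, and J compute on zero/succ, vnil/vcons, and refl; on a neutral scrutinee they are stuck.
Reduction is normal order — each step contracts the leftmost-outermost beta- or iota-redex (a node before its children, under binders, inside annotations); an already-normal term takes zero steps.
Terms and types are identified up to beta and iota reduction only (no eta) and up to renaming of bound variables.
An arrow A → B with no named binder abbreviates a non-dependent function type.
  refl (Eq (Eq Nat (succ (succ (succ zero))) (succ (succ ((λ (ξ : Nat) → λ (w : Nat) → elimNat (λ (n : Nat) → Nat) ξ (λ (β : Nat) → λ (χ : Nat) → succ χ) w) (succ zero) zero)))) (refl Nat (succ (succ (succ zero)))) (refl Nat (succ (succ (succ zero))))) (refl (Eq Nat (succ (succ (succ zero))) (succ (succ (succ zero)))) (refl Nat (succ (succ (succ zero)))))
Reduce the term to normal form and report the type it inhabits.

reduced normal form:
  refl (Eq (Eq Nat (succ (succ (succ zero))) (succ (succ (succ zero)))) (refl Nat (succ (succ (succ zero)))) (refl Nat (succ (succ (succ zero))))) (refl (Eq Nat (succ (succ (succ zero))) (succ (succ (succ zero)))) (refl Nat (succ (succ (succ zero)))))
inferred type:
  Eq (Eq (Eq Nat (succ (succ (succ zero))) (succ (succ (succ zero)))) (refl Nat (succ (succ (succ zero)))) (refl Nat (succ (succ (succ zero))))) (refl (Eq Nat (succ (succ (succ zero))) (succ (succ (succ zero)))) (refl Nat (succ (succ (succ zero))))) (refl (Eq Nat (succ (succ (succ zero))) (succ (succ (succ zero)))) (refl Nat (succ (succ (succ zero)))))


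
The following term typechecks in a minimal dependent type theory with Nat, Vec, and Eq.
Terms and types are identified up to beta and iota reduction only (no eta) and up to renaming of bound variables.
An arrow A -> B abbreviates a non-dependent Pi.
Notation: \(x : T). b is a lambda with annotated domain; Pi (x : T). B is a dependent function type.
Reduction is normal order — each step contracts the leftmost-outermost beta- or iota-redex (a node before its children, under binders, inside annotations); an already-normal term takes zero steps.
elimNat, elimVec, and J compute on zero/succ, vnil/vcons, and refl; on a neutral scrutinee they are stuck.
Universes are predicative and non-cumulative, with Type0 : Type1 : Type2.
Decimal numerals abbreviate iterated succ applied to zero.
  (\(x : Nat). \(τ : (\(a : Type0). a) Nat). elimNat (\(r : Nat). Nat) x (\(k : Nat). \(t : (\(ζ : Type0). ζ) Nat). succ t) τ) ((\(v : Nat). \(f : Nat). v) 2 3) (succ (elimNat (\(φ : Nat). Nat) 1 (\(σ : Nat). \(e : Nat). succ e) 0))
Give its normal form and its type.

reduced normal form:
  4
inferred type:
  Nat
observation: reduction starts at a beta-redex, and 13 normal-order steps reach the normal form.


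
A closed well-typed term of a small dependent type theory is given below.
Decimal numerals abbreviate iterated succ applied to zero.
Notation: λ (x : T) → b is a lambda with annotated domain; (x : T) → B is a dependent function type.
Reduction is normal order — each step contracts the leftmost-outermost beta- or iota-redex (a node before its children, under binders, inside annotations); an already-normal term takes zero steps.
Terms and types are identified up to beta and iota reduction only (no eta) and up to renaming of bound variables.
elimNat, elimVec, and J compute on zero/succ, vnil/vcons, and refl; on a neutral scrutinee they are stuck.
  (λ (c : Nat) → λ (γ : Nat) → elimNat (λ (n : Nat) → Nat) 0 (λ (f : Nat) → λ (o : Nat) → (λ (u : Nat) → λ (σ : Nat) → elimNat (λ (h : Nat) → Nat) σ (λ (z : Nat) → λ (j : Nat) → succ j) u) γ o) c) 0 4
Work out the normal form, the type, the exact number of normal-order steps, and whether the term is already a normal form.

reduced normal form:
  0
type:
  Nat
steps to reach normal form (normal order): 3
started in normal form: no
first redex: a beta-redex


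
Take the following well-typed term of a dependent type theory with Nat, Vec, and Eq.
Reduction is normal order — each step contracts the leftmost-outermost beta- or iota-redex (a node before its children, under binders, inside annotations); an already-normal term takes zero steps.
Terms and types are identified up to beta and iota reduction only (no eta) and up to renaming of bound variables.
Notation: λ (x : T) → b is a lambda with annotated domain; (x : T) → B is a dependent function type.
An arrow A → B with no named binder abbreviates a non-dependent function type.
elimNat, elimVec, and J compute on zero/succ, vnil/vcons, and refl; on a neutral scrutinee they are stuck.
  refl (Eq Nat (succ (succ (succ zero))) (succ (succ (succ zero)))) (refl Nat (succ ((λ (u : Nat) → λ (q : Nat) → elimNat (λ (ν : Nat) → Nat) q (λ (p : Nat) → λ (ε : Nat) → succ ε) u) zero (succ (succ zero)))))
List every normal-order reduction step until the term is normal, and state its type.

normal-order reduction sequence:
  refl (Eq Nat (succ (succ (succ zero))) (succ (succ (succ zero)))) (refl Nat (succ ((λ (u : Nat) → λ (q : Nat) → elimNat (λ (ν : Nat) → Nat) q (λ (p : Nat) → λ (ε : Nat) → succ ε) u) zero (succ (succ zero)))))
  ~> refl (Eq Nat (succ (succ (succ zero))) (succ (succ (succ zero)))) (refl Nat (succ ((λ (u : Nat) → elimNat (λ (q : Nat) → Nat) u (λ (ν : Nat) → λ (p : Nat) → succ p) zero) (succ (succ zero)))))
  ~> refl (Eq Nat (succ (succ (succ zero))) (succ (succ (succ zero)))) (refl Nat (succ (elimNat (λ (u : Nat) → Nat) (succ (succ zero)) (λ (q : Nat) → λ (ν : Nat) → succ ν) zero)))
  ~> refl (Eq Nat (succ (succ (succ zero))) (succ (succ (succ zero)))) (refl Nat (succ (succ (succ zero))))
the term's type:
  Eq (Eq Nat (succ (succ (succ zero))) (succ (succ (succ zero)))) (refl Nat (succ (succ (succ zero)))) (refl Nat (succ (succ (succ zero))))


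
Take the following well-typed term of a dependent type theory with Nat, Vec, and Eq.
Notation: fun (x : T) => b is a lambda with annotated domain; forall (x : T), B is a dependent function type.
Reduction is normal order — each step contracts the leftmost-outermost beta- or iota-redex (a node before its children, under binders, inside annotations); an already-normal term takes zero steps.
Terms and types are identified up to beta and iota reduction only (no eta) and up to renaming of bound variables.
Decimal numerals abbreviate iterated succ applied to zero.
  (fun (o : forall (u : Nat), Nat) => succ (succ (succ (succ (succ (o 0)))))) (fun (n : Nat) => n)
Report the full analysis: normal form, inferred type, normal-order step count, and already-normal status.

resulting normal form:
  5
the term's type:
  Nat
reduction steps (normal order): 2
term was already normal: no
first redex: a beta-redex


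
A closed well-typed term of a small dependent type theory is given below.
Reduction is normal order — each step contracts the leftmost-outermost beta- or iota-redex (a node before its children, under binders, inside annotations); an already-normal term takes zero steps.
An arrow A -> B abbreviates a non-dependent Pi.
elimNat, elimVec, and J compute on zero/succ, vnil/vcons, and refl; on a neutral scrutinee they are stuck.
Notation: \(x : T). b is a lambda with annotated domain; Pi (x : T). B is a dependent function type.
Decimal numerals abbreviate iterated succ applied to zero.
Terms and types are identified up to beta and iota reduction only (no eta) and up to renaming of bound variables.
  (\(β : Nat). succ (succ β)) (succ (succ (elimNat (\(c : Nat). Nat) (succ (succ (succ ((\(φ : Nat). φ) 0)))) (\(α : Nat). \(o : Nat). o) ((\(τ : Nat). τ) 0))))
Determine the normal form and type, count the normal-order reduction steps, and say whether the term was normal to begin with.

normal form:
  7
type:
  Nat
steps to reach normal form (normal order): 4
term was already normal: no
first contracted redex: a beta-redex


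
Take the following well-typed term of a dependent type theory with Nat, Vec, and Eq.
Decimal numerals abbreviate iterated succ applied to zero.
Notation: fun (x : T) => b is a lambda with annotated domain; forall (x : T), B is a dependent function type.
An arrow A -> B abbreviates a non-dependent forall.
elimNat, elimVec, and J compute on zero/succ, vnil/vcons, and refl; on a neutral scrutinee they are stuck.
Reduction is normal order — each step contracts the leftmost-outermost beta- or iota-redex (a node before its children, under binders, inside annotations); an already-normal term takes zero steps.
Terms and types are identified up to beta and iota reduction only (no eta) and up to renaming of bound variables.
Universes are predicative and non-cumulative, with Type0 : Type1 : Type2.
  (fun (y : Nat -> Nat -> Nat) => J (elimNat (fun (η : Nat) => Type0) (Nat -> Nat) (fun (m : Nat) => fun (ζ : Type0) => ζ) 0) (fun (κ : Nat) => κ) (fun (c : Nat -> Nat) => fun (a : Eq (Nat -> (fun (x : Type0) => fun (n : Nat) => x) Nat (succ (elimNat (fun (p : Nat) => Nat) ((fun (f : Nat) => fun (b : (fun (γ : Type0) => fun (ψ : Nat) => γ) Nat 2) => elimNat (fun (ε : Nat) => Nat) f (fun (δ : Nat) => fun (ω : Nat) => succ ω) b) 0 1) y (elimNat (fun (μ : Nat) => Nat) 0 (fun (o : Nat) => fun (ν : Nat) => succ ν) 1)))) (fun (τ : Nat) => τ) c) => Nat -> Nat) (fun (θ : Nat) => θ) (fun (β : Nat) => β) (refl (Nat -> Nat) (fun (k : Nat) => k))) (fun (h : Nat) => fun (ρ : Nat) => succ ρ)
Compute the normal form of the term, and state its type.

resulting normal form:
  fun (y : Nat) => y
type:
  Nat -> Nat


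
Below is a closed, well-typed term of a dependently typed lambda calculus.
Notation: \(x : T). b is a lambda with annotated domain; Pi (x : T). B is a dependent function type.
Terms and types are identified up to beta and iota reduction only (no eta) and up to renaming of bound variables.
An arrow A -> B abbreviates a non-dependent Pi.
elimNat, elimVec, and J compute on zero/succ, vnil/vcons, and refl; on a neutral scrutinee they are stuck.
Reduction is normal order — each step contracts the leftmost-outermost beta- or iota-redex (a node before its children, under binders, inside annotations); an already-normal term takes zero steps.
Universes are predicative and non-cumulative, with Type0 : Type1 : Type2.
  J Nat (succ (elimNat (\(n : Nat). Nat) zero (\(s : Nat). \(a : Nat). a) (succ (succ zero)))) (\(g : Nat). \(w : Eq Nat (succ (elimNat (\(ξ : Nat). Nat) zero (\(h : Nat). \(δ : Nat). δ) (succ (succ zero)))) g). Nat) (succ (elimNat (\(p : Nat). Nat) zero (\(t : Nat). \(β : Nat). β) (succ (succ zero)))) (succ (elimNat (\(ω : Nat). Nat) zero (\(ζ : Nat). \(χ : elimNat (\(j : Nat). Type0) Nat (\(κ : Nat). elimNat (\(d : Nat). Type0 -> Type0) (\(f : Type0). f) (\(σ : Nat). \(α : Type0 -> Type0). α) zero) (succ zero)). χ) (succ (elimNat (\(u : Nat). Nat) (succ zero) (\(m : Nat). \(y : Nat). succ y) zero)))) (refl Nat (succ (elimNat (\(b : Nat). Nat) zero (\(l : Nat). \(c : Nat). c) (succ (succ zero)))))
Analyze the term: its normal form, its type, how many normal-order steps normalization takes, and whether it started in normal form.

normal form:
  succ zero
inferred type:
  Nat
normal-order step count: 8
term was already normal: no
first redex: a J iota-redex


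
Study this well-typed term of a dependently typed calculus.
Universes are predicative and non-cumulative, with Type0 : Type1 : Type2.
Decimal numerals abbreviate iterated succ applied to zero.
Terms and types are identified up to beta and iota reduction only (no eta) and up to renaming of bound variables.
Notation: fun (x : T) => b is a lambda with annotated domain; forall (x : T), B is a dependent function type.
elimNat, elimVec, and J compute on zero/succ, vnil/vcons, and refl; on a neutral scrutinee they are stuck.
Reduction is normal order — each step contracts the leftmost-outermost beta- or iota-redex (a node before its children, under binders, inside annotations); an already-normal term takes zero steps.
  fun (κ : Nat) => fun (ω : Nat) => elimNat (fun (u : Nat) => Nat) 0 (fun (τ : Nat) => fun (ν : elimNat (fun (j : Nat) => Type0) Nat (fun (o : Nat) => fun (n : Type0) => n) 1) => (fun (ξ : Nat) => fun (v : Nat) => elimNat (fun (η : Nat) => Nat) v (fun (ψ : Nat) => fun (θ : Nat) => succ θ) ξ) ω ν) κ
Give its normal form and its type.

reduced normal form:
  fun (κ : Nat) => fun (ω : Nat) => elimNat (fun (u : Nat) => Nat) 0 (fun (τ : Nat) => fun (ν : Nat) => elimNat (fun (j : Nat) => Nat) ν (fun (o : Nat) => fun (n : Nat) => succ n) ω) κ
type:
  forall (κ : Nat), forall (ω : Nat), Nat
observation: 6 normal-order steps normalize the term, beginning with an elimNat iota-redex.


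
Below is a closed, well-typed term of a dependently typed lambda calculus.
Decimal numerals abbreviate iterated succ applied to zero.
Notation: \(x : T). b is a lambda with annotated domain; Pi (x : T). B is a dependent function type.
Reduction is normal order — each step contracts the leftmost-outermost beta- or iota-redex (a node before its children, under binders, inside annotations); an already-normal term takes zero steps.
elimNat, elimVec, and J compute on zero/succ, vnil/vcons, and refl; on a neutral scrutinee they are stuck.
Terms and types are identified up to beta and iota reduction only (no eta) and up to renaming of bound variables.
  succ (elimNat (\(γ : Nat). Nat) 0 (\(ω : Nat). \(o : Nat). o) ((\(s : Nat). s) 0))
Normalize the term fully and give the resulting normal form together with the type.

reduced normal form:
  1
type:
  Nat


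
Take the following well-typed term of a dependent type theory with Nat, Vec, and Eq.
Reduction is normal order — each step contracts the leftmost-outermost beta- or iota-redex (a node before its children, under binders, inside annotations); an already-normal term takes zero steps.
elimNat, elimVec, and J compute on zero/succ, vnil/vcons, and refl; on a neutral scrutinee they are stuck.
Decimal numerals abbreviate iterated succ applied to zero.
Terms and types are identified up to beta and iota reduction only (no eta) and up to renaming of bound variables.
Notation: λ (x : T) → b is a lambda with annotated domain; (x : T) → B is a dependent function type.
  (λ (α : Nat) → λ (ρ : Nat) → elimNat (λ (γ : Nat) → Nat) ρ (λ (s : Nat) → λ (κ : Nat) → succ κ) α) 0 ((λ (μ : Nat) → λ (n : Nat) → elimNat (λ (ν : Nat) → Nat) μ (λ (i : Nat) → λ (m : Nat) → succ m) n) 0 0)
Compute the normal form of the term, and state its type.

normal form:
  0
type:
  Nat
observation: the leftmost-outermost redex is a beta-redex, and normalization takes 6 steps.


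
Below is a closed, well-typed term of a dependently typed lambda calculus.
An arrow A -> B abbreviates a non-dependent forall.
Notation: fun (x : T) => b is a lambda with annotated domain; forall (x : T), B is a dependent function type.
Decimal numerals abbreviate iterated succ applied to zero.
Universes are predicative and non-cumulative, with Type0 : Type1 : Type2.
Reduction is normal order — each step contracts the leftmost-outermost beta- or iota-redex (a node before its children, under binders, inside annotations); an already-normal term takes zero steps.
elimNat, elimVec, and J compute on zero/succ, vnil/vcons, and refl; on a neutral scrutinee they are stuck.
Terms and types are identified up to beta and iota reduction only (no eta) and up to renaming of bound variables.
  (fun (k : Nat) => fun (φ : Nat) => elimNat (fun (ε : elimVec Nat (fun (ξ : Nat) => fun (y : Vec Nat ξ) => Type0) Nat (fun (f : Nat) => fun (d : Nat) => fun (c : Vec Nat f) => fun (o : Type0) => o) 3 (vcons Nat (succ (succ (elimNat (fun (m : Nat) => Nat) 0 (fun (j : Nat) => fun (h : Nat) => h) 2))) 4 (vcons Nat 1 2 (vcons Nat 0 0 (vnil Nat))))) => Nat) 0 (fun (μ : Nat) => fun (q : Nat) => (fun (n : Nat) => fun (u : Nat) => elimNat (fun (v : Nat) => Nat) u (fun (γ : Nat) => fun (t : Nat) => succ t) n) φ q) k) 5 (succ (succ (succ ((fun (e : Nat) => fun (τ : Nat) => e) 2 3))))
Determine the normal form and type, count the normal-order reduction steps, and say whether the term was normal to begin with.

resulting normal form:
  25
inferred type:
  Nat
reduction steps (normal order): 118
already normal: no
first redex: a beta-redex


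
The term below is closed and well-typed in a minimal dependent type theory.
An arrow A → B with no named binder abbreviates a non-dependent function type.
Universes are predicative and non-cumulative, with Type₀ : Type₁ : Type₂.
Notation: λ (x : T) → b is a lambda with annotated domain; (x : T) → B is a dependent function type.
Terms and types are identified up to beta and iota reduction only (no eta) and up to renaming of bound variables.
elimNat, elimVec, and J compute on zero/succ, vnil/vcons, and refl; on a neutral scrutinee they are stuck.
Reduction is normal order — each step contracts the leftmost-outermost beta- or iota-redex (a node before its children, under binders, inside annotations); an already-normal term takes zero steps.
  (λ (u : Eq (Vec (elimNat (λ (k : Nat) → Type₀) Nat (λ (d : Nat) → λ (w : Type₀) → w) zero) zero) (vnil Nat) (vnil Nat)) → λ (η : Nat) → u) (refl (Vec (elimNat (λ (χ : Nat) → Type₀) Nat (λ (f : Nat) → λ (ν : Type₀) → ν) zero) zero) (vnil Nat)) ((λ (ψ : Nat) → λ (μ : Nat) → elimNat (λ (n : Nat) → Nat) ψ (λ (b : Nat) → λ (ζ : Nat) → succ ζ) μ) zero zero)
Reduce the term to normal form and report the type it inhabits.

reduced normal form:
  refl (Vec Nat zero) (vnil Nat)
the term's type:
  Eq (Vec Nat zero) (vnil Nat) (vnil Nat)


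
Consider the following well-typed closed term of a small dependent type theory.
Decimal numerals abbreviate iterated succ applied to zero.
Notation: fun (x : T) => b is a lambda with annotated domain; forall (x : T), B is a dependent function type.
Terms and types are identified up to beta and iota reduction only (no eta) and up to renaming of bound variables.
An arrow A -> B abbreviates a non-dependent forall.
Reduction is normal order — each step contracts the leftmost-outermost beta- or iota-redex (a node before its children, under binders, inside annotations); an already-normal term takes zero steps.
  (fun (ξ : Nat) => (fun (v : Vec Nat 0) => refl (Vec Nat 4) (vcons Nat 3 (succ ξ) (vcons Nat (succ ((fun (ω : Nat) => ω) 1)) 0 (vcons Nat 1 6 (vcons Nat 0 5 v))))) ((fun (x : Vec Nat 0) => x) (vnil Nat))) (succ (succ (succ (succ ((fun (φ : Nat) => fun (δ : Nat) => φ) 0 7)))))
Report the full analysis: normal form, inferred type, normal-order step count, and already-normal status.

resulting normal form:
  refl (Vec Nat 4) (vcons Nat 3 5 (vcons Nat 2 0 (vcons Nat 1 6 (vcons Nat 0 5 (vnil Nat)))))
the term's type:
  Eq (Vec Nat 4) (vcons Nat 3 5 (vcons Nat 2 0 (vcons Nat 1 6 (vcons Nat 0 5 (vnil Nat))))) (vcons Nat 3 5 (vcons Nat 2 0 (vcons Nat 1 6 (vcons Nat 0 5 (vnil Nat)))))
steps to reach normal form (normal order): 6
started in normal form: no
first redex: a beta-redex


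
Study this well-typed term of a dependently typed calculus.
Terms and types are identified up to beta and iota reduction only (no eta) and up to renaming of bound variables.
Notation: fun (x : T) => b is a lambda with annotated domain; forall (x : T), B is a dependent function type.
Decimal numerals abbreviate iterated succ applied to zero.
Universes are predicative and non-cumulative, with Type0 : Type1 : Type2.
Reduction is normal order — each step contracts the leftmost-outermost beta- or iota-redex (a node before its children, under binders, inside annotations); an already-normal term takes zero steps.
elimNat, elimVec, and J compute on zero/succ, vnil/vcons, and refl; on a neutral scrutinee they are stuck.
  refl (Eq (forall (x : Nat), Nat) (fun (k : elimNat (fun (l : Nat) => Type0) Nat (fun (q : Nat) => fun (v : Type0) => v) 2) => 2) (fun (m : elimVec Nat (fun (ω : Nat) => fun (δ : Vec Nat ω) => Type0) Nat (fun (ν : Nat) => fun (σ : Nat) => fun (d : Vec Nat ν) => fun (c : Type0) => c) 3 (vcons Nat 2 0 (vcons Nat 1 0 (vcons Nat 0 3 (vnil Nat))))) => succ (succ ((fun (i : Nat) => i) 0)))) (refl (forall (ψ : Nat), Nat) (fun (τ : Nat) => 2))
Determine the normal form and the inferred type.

reduced normal form:
  refl (Eq (forall (x : Nat), Nat) (fun (k : Nat) => 2) (fun (l : Nat) => 2)) (refl (forall (q : Nat), Nat) (fun (v : Nat) => 2))
inferred type:
  Eq (Eq (forall (x : Nat), Nat) (fun (k : Nat) => 2) (fun (l : Nat) => 2)) (refl (forall (q : Nat), Nat) (fun (v : Nat) => 2)) (refl (forall (m : Nat), Nat) (fun (ω : Nat) => 2))
observation: 24 normal-order steps normalize the term, beginning with an elimNat iota-redex.


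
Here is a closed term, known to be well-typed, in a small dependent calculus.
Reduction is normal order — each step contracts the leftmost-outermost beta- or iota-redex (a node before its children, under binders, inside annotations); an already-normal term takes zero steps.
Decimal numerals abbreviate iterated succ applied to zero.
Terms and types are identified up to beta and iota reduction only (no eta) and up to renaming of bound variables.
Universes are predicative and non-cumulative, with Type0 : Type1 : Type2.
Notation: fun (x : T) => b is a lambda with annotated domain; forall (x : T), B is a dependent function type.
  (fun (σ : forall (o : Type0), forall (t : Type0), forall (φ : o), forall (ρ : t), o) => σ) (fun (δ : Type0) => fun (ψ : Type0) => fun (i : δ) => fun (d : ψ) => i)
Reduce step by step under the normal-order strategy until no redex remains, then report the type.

normal-order reduction:
  (fun (σ : forall (o : Type0), forall (t : Type0), forall (φ : o), forall (ρ : t), o) => σ) (fun (δ : Type0) => fun (ψ : Type0) => fun (i : δ) => fun (d : ψ) => i)
  ~> fun (σ : Type0) => fun (o : Type0) => fun (t : σ) => fun (φ : o) => t
inferred type:
  forall (σ : Type0), forall (o : Type0), forall (t : σ), forall (φ : o), σ


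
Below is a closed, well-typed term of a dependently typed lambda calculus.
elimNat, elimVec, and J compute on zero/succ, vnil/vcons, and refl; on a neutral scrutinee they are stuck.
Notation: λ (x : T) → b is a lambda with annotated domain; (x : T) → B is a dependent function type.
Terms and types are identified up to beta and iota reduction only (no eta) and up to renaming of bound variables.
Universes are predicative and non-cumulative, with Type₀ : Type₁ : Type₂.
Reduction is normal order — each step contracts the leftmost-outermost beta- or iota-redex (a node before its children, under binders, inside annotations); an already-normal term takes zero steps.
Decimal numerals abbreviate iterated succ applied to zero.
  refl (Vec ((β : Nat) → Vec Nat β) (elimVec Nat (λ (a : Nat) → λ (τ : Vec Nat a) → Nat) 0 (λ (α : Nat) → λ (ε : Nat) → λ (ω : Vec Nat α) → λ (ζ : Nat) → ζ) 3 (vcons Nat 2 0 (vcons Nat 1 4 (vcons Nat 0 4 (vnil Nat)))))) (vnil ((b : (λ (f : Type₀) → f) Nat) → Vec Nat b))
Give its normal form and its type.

resulting normal form:
  refl (Vec ((β : Nat) → Vec Nat β) 0) (vnil ((a : Nat) → Vec Nat a))
inferred type:
  Eq (Vec ((β : Nat) → Vec Nat β) 0) (vnil ((a : Nat) → Vec Nat a)) (vnil ((τ : Nat) → Vec Nat τ))
observation: the term reaches its normal form after 17 normal-order steps.


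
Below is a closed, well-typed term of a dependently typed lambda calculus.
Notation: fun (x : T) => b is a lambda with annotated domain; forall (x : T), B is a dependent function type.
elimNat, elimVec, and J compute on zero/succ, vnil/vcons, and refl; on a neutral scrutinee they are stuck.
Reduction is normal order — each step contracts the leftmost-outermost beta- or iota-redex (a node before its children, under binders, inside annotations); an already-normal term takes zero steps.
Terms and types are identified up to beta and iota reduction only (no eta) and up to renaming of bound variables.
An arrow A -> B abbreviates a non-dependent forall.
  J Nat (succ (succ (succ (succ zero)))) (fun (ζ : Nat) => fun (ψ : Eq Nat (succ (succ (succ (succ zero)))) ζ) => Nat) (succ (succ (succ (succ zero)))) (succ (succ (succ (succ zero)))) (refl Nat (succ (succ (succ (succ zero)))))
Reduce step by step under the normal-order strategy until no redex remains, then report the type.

normal-order reduction sequence:
  J Nat (succ (succ (succ (succ zero)))) (fun (ζ : Nat) => fun (ψ : Eq Nat (succ (succ (succ (succ zero)))) ζ) => Nat) (succ (succ (succ (succ zero)))) (succ (succ (succ (succ zero)))) (refl Nat (succ (succ (succ (succ zero)))))
  ~> succ (succ (succ (succ zero)))
inferred type:
  Nat


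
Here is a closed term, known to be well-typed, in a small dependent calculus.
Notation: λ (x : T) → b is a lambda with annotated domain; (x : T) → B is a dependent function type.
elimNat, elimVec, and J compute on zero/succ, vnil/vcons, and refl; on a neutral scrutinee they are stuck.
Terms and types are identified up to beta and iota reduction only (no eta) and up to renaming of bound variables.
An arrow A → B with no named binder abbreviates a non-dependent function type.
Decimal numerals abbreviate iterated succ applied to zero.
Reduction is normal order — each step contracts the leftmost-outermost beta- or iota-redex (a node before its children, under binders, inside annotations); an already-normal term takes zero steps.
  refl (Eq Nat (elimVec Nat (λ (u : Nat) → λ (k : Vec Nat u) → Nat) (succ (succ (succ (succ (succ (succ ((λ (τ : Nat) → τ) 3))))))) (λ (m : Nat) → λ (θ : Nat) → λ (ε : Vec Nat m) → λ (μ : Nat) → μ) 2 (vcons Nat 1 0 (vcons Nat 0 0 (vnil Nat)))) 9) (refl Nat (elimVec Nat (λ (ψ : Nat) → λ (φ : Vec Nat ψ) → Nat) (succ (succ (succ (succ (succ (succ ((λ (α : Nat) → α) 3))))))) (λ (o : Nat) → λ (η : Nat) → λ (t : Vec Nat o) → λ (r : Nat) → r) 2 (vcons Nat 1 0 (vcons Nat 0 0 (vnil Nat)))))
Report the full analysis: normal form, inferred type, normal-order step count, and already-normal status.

reduced normal form:
  refl (Eq Nat 9 9) (refl Nat 9)
the term's type:
  Eq (Eq Nat 9 9) (refl Nat 9) (refl Nat 9)
normal-order step count: 24
already normal: no
first contracted redex: an elimVec iota-redex
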